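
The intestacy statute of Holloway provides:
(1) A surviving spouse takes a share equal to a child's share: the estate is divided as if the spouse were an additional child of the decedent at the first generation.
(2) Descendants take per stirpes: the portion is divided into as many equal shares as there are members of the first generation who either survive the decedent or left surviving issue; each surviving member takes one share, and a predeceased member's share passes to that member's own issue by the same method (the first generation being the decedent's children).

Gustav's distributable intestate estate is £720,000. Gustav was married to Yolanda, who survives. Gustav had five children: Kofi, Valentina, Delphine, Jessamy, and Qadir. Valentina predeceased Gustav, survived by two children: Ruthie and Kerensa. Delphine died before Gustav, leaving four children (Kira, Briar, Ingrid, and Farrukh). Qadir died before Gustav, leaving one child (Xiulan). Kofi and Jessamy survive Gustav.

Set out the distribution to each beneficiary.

Yolanda: £120,000; Kofi: £120,000; Ruthie: £60,000; Kerensa: £60,000; Kira: £30,000; Briar: £30,000; Ingrid: £30,000; Farrukh: £30,000; Jessamy: £120,000; Xiulan: £120,000

The spouse counts as an additional share at the children's level, so there are 6 primary shares of £120,000. Yolanda takes one such share (£120,000).
The children's combined portion (£600,000) is divided into 5 shares of £120,000: Kofi and Jessamy each take £120,000; Valentina's £120,000 share passes to Valentina's issue; Delphine's £120,000 share passes to Delphine's issue; Qadir's £120,000 share passes to Qadir's issue.
Valentina's share (£120,000) is divided into 2 shares of £60,000: Ruthie and Kerensa each take £60,000.
Delphine's share (£120,000) is divided into 4 shares of £30,000: Kira, Briar, Ingrid, and Farrukh each take £30,000.
Qadir's share (£120,000) passes entirely to Xiulan.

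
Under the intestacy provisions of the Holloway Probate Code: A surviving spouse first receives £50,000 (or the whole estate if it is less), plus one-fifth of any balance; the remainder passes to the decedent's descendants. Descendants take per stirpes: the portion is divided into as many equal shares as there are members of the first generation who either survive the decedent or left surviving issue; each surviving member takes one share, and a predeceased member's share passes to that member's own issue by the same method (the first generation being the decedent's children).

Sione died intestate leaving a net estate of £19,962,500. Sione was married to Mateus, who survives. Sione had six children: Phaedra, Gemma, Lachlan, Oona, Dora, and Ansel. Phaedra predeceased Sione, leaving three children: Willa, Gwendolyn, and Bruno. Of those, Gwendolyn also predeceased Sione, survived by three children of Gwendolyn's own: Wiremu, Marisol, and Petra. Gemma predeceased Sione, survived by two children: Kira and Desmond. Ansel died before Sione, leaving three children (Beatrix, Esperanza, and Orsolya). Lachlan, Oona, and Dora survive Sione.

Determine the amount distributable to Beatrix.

Mateus first takes £50,000, leaving a balance of £19,912,500. Mateus then takes one-fifth of the balance (£3,982,500), for a total of £4,032,500. The remaining £15,930,000 passes to the descendants.
The descendants' portion (£15,930,000) is divided into 6 shares of £2,655,000: Lachlan, Oona, and Dora each take £2,655,000; Phaedra's £2,655,000 share passes to Phaedra's issue; Gemma's £2,655,000 share passes to Gemma's issue; Ansel's £2,655,000 share passes to Ansel's issue.
Phaedra's share (£2,655,000) is divided into 3 shares of £885,000: Willa and Bruno each take £885,000; Gwendolyn's £885,000 share passes to Gwendolyn's issue.
Gwendolyn's share (£885,000) is divided into 3 shares of £295,000: Wiremu, Marisol, and Petra each take £295,000.
Gemma's share (£2,655,000) is divided into 2 shares of £1,327,500: Kira and Desmond each take £1,327,500.
Ansel's share (£2,655,000) is divided into 3 shares of £885,000: Beatrix, Esperanza, and Orsolya each take £885,000.

Beatrix receives £885,000.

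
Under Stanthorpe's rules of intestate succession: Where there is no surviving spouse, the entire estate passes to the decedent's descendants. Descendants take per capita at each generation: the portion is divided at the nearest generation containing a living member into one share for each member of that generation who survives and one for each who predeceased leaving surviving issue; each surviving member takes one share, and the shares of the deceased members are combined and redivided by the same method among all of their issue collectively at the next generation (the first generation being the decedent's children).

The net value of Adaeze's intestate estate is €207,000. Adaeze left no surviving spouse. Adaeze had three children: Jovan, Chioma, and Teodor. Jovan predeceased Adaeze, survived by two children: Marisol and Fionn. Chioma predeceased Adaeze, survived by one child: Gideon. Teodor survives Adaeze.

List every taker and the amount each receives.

Marisol: €46,000; Fionn: €46,000; Gideon: €46,000; Teodor: €69,000

The entire €207,000 passes to the descendants.
That amount (€207,000) is divided at the children's generation into 3 shares of €69,000. Teodor takes €69,000. The 2 shares of the deceased (Jovan and Chioma) are combined into a pool of €138,000.
That pool (€138,000) is divided at the grandchildren's generation equally among Marisol, Fionn, and Gideon: €46,000 each.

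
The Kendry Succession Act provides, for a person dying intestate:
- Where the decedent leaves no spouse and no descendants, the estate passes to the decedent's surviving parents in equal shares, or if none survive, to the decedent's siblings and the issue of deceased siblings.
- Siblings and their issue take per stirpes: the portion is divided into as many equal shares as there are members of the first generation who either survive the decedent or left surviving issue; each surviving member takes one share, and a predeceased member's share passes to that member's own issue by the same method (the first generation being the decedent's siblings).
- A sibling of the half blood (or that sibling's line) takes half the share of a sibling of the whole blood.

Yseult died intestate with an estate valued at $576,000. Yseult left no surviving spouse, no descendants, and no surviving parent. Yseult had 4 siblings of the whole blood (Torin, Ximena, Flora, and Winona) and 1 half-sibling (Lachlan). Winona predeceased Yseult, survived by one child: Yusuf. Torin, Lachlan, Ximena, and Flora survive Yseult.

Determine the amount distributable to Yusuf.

The entire $576,000 passes to the siblings and their issue.
Counting each half-blood sibling's line as half a unit, there are 9/2 units in $576,000, so one unit is $128,000. Whole-blood lines (Torin, Ximena, Flora, and Winona) take $128,000 each; half-blood lines (Lachlan) take $64,000 each.
Winona's share ($128,000) passes entirely to Yusuf.

Yusuf receives $128,000.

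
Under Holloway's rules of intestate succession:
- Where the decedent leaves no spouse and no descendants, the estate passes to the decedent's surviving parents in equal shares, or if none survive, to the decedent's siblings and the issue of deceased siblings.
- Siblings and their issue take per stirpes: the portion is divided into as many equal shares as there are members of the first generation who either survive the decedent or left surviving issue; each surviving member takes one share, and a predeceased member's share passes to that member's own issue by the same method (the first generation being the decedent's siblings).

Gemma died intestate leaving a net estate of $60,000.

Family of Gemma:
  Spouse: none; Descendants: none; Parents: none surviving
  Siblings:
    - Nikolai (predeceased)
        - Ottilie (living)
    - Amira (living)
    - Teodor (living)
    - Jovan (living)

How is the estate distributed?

Ottilie: $15,000; Amira: $15,000; Teodor: $15,000; Jovan: $15,000

The entire $60,000 passes to the siblings and their issue.
That amount ($60,000) is divided into 4 shares of $15,000: Amira, Teodor, and Jovan each take $15,000; Nikolai's $15,000 share passes to Nikolai's issue.
Nikolai's share ($15,000) passes entirely to Ottilie.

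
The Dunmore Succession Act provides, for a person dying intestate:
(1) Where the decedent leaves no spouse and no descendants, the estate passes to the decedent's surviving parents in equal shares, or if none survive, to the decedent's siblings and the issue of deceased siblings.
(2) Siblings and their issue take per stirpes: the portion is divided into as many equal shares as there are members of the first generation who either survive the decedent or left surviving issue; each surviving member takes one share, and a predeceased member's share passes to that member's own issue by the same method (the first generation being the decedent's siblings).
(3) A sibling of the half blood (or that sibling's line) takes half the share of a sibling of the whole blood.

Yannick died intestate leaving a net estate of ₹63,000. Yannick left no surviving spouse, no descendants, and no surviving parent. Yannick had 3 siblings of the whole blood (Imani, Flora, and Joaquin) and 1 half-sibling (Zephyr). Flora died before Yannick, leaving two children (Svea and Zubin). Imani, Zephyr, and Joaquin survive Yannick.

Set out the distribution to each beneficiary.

Imani: ₹18,000; Svea: ₹9,000; Zubin: ₹9,000; Zephyr: ₹9,000; Joaquin: ₹18,000

The entire ₹63,000 passes to the siblings and their issue.
Counting each half-blood sibling's line as half a unit, there are 7/2 units in ₹63,000, so one unit is ₹18,000. Whole-blood lines (Imani, Flora, and Joaquin) take ₹18,000 each; half-blood lines (Zephyr) take ₹9,000 each.
Flora's share (₹18,000) is divided into 2 shares of ₹9,000: Svea and Zubin each take ₹9,000.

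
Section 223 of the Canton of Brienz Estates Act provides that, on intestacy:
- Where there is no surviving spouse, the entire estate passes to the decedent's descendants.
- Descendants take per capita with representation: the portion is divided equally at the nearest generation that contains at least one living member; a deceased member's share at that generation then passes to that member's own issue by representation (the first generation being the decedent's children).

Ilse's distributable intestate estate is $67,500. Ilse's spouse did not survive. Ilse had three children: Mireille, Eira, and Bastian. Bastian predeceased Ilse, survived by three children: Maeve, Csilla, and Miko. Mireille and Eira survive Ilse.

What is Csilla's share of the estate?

Csilla receives $7,500.

The entire $67,500 passes to the descendants.
That amount ($67,500) is divided into 3 shares of $22,500: Mireille and Eira each take $22,500; Bastian's $22,500 share passes to Bastian's issue.
Bastian's share ($22,500) is divided into 3 shares of $7,500: Maeve, Csilla, and Miko each take $7,500.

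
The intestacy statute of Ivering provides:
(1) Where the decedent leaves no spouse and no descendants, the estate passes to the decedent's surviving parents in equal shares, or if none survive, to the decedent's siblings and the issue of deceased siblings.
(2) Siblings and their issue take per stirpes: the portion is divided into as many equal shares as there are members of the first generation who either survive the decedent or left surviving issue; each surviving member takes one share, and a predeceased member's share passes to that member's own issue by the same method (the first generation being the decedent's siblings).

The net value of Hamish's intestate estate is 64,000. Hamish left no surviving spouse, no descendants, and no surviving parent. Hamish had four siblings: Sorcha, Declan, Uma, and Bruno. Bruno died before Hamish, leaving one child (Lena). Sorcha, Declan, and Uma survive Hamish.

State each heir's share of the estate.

Sorcha: 16,000; Declan: 16,000; Uma: 16,000; Lena: 16,000

The entire 64,000 passes to the siblings and their issue.
That amount (64,000) is divided into 4 shares of 16,000: Sorcha, Declan, and Uma each take 16,000; Bruno's 16,000 share passes to Bruno's issue.
Bruno's share (16,000) passes entirely to Lena.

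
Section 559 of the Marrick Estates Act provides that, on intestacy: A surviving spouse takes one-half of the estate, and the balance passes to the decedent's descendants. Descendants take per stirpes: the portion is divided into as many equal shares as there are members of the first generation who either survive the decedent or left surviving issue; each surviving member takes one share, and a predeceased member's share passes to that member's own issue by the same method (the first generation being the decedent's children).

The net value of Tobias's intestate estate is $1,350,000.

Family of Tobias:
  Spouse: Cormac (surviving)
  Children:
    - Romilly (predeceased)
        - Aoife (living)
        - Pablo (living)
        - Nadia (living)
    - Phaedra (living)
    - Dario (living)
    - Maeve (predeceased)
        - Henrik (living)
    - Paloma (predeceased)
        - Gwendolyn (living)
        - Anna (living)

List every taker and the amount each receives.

Cormac takes one-half of $1,350,000 = $675,000. The remaining $675,000 passes to the descendants.
The descendants' portion ($675,000) is divided into 5 shares of $135,000: Phaedra and Dario each take $135,000; Romilly's $135,000 share passes to Romilly's issue; Maeve's $135,000 share passes to Maeve's issue; Paloma's $135,000 share passes to Paloma's issue.
Romilly's share ($135,000) is divided into 3 shares of $45,000: Aoife, Pablo, and Nadia each take $45,000.
Maeve's share ($135,000) passes entirely to Henrik.
Paloma's share ($135,000) is divided into 2 shares of $67,500: Gwendolyn and Anna each take $67,500.

Cormac: $675,000; Aoife: $45,000; Pablo: $45,000; Nadia: $45,000; Phaedra: $135,000; Dario: $135,000; Henrik: $135,000; Gwendolyn: $67,500; Anna: $67,500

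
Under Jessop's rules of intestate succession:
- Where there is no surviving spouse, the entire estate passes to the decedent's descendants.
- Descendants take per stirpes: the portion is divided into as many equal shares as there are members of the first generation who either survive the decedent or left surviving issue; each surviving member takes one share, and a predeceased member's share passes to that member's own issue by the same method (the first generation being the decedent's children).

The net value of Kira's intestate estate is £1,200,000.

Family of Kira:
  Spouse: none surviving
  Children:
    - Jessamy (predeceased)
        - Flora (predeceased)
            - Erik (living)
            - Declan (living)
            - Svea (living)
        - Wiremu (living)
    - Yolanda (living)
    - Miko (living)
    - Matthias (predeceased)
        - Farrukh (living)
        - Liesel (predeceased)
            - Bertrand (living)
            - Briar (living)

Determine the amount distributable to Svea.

The entire £1,200,000 passes to the descendants.
That amount (£1,200,000) is divided into 4 shares of £300,000: Yolanda and Miko each take £300,000; Jessamy's £300,000 share passes to Jessamy's issue; Matthias's £300,000 share passes to Matthias's issue.
Jessamy's share (£300,000) is divided into 2 shares of £150,000: Wiremu takes £150,000; Flora's £150,000 share passes to Flora's issue.
Flora's share (£150,000) is divided into 3 shares of £50,000: Erik, Declan, and Svea each take £50,000.
Matthias's share (£300,000) is divided into 2 shares of £150,000: Farrukh takes £150,000; Liesel's £150,000 share passes to Liesel's issue.
Liesel's share (£150,000) is divided into 2 shares of £75,000: Bertrand and Briar each take £75,000.

Svea receives £50,000.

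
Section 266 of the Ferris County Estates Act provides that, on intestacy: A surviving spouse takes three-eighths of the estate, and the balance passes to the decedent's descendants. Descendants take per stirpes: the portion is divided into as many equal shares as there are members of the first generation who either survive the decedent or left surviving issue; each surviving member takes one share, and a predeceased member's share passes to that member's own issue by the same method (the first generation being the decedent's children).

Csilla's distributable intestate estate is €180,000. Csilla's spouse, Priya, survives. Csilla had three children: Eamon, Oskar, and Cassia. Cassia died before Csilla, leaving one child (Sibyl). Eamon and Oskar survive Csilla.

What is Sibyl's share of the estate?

Priya takes three-eighths of €180,000 = €67,500. The remaining €112,500 passes to the descendants.
The descendants' portion (€112,500) is divided into 3 shares of €37,500: Eamon and Oskar each take €37,500; Cassia's €37,500 share passes to Cassia's issue.
Cassia's share (€37,500) passes entirely to Sibyl.

Sibyl receives €37,500.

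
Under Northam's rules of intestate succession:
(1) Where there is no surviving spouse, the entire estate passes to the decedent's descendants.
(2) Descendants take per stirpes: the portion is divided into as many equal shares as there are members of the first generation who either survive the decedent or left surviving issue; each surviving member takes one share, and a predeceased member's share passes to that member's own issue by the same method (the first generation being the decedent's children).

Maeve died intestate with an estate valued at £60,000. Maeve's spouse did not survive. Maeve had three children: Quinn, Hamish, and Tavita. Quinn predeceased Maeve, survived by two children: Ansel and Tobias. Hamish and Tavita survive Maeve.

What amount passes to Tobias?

The entire £60,000 passes to the descendants.
That amount (£60,000) is divided into 3 shares of £20,000: Hamish and Tavita each take £20,000; Quinn's £20,000 share passes to Quinn's issue.
Quinn's share (£20,000) is divided into 2 shares of £10,000: Ansel and Tobias each take £10,000.

Tobias receives £10,000.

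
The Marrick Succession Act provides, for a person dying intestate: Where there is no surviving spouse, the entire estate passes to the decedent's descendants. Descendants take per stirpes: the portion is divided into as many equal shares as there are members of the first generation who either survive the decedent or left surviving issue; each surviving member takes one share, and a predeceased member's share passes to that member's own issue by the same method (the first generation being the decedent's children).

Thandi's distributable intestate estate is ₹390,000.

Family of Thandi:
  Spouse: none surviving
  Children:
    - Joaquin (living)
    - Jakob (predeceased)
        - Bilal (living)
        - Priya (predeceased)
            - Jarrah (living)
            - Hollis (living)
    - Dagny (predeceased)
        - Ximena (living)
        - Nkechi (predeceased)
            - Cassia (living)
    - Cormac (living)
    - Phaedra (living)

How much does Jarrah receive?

Jarrah receives ₹19,500.

The entire ₹390,000 passes to the descendants.
That amount (₹390,000) is divided into 5 shares of ₹78,000: Joaquin, Cormac, and Phaedra each take ₹78,000; Jakob's ₹78,000 share passes to Jakob's issue; Dagny's ₹78,000 share passes to Dagny's issue.
Jakob's share (₹78,000) is divided into 2 shares of ₹39,000: Bilal takes ₹39,000; Priya's ₹39,000 share passes to Priya's issue.
Priya's share (₹39,000) is divided into 2 shares of ₹19,500: Jarrah and Hollis each take ₹19,500.
Dagny's share (₹78,000) is divided into 2 shares of ₹39,000: Ximena takes ₹39,000; Nkechi's ₹39,000 share passes to Nkechi's issue.
Nkechi's share (₹39,000) passes entirely to Cassia.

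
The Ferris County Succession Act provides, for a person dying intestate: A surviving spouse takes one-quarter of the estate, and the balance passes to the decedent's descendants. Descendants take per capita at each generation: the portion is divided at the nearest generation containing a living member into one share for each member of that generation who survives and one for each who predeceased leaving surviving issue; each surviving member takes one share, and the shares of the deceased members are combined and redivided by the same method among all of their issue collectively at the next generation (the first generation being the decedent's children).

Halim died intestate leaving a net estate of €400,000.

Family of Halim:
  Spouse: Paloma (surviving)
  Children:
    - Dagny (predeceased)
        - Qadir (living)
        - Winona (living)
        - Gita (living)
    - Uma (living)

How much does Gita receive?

Paloma takes one-quarter of €400,000 = €100,000. The remaining €300,000 passes to the descendants.
The descendants' portion (€300,000) is divided at the children's generation into 2 shares of €150,000. Uma takes €150,000. The remaining share for the deceased Dagny (€150,000) is carried to the next generation.
That pool (€150,000) is divided at the grandchildren's generation equally among Qadir, Winona, and Gita: €50,000 each.

Gita receives €50,000.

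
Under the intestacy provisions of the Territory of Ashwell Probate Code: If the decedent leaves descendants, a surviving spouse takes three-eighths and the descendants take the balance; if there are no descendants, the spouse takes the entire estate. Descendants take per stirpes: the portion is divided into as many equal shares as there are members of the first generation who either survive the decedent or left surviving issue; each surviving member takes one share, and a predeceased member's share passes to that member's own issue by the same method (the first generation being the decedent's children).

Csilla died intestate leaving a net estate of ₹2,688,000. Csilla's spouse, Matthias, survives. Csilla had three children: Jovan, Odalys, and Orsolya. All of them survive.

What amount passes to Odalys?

Odalys receives ₹560,000.

Matthias takes three-eighths of ₹2,688,000 = ₹1,008,000. The remaining ₹1,680,000 passes to the descendants.
The descendants' portion (₹1,680,000) is divided into 3 shares of ₹560,000: Jovan, Odalys, and Orsolya each take ₹560,000.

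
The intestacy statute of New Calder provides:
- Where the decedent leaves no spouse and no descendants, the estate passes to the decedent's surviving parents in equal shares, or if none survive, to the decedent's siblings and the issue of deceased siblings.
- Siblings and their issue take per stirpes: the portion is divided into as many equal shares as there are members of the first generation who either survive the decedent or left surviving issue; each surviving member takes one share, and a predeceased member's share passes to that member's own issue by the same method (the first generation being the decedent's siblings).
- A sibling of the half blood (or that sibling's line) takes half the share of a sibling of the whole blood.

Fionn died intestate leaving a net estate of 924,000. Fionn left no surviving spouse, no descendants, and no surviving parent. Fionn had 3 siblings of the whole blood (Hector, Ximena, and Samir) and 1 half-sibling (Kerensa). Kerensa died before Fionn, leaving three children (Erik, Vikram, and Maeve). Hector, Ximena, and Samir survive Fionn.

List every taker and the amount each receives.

Hector: 264,000; Ximena: 264,000; Samir: 264,000; Erik: 44,000; Vikram: 44,000; Maeve: 44,000

The entire 924,000 passes to the siblings and their issue.
Counting each half-blood sibling's line as half a unit, there are 7/2 units in 924,000, so one unit is 264,000. Whole-blood lines (Hector, Ximena, and Samir) take 264,000 each; half-blood lines (Kerensa) take 132,000 each.
Kerensa's share (132,000) is divided into 3 shares of 44,000: Erik, Vikram, and Maeve each take 44,000.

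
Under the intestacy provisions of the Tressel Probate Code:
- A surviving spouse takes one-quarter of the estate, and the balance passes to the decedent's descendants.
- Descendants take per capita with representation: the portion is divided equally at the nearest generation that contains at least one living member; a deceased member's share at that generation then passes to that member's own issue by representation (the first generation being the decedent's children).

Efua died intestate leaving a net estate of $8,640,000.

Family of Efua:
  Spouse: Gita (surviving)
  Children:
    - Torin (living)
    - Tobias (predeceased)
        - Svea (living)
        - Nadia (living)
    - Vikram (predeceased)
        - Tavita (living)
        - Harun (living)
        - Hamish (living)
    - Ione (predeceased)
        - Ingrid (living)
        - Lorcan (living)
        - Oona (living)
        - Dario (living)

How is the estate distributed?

Gita: $2,160,000; Torin: $1,620,000; Svea: $810,000; Nadia: $810,000; Tavita: $540,000; Harun: $540,000; Hamish: $540,000; Ingrid: $405,000; Lorcan: $405,000; Oona: $405,000; Dario: $405,000

Gita takes one-quarter of $8,640,000 = $2,160,000. The remaining $6,480,000 passes to the descendants.
The descendants' portion ($6,480,000) is divided into 4 shares of $1,620,000: Torin takes $1,620,000; Tobias's $1,620,000 share passes to Tobias's issue; Vikram's $1,620,000 share passes to Vikram's issue; Ione's $1,620,000 share passes to Ione's issue.
Tobias's share ($1,620,000) is divided into 2 shares of $810,000: Svea and Nadia each take $810,000.
Vikram's share ($1,620,000) is divided into 3 shares of $540,000: Tavita, Harun, and Hamish each take $540,000.
Ione's share ($1,620,000) is divided into 4 shares of $405,000: Ingrid, Lorcan, Oona, and Dario each take $405,000.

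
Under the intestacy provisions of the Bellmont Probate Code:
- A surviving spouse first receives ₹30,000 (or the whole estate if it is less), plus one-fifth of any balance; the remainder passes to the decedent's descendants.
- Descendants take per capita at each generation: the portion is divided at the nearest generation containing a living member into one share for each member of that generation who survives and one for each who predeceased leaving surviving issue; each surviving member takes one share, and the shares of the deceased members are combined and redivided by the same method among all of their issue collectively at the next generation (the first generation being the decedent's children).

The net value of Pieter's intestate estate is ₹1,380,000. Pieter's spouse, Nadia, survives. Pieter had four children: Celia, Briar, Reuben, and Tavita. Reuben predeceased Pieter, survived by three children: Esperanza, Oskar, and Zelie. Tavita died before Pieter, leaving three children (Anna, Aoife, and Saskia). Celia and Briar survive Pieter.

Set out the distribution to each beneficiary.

Nadia: ₹300,000; Celia: ₹270,000; Briar: ₹270,000; Esperanza: ₹90,000; Oskar: ₹90,000; Zelie: ₹90,000; Anna: ₹90,000; Aoife: ₹90,000; Saskia: ₹90,000

Nadia first takes ₹30,000, leaving a balance of ₹1,350,000. Nadia then takes one-fifth of the balance (₹270,000), for a total of ₹300,000. The remaining ₹1,080,000 passes to the descendants.
The descendants' portion (₹1,080,000) is divided at the children's generation into 4 shares of ₹270,000. Celia and Briar each take ₹270,000. The 2 shares of the deceased (Reuben and Tavita) are combined into a pool of ₹540,000.
That pool (₹540,000) is divided at the grandchildren's generation equally among Esperanza, Oskar, Zelie, Anna, Aoife, and Saskia: ₹90,000 each.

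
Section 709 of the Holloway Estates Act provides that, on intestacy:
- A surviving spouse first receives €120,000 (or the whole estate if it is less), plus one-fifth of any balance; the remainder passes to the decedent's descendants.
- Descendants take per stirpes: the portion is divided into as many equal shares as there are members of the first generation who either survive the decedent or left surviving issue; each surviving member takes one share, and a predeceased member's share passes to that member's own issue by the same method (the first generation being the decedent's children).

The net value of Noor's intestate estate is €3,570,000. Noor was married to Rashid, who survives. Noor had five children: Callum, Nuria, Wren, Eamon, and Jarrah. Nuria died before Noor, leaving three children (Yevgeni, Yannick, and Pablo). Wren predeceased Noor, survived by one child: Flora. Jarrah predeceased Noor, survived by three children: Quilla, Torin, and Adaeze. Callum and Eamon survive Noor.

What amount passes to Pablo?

Rashid first takes €120,000, leaving a balance of €3,450,000. Rashid then takes one-fifth of the balance (€690,000), for a total of €810,000. The remaining €2,760,000 passes to the descendants.
The descendants' portion (€2,760,000) is divided into 5 shares of €552,000: Callum and Eamon each take €552,000; Nuria's €552,000 share passes to Nuria's issue; Wren's €552,000 share passes to Wren's issue; Jarrah's €552,000 share passes to Jarrah's issue.
Nuria's share (€552,000) is divided into 3 shares of €184,000: Yevgeni, Yannick, and Pablo each take €184,000.
Wren's share (€552,000) passes entirely to Flora.
Jarrah's share (€552,000) is divided into 3 shares of €184,000: Quilla, Torin, and Adaeze each take €184,000.

Pablo receives €184,000.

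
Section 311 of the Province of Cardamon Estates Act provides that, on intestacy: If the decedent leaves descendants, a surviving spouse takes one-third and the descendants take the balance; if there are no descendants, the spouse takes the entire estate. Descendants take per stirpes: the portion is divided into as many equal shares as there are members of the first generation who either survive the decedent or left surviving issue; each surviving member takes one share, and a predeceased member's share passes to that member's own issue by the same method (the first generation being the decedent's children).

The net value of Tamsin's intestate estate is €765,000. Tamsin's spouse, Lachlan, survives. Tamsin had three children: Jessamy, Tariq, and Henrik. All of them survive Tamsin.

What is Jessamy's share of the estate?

Jessamy receives €170,000.

Lachlan takes one-third of €765,000 = €255,000. The remaining €510,000 passes to the descendants.
The descendants' portion (€510,000) is divided into 3 shares of €170,000: Jessamy, Tariq, and Henrik each take €170,000.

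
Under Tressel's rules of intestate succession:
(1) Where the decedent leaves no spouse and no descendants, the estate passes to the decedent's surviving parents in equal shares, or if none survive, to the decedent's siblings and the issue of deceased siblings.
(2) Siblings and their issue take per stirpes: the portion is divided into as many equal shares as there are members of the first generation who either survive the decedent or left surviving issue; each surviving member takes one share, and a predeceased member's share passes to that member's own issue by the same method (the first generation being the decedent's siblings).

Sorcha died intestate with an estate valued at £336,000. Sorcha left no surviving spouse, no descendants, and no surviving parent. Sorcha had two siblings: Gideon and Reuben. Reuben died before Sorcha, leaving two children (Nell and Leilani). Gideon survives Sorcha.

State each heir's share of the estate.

Gideon: £168,000; Nell: £84,000; Leilani: £84,000

The entire £336,000 passes to the siblings and their issue.
That amount (£336,000) is divided into 2 shares of £168,000: Gideon takes £168,000; Reuben's £168,000 share passes to Reuben's issue.
Reuben's share (£168,000) is divided into 2 shares of £84,000: Nell and Leilani each take £84,000.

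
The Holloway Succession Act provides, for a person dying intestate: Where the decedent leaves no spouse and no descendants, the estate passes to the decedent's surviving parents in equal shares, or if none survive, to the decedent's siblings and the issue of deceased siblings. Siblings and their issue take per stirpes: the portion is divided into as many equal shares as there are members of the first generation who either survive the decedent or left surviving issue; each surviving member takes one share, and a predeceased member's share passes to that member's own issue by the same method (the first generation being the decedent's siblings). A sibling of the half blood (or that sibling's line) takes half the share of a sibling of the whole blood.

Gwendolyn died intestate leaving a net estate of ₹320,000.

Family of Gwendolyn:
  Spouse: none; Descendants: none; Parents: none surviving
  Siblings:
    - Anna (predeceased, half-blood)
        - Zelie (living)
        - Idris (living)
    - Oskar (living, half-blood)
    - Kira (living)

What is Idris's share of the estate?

Idris receives ₹40,000.

The entire ₹320,000 passes to the siblings and their issue.
Counting each half-blood sibling's line as half a unit, there are 2 units in ₹320,000, so one unit is ₹160,000. Whole-blood lines (Kira) take ₹160,000 each; half-blood lines (Anna and Oskar) take ₹80,000 each.
Anna's share (₹80,000) is divided into 2 shares of ₹40,000: Zelie and Idris each take ₹40,000.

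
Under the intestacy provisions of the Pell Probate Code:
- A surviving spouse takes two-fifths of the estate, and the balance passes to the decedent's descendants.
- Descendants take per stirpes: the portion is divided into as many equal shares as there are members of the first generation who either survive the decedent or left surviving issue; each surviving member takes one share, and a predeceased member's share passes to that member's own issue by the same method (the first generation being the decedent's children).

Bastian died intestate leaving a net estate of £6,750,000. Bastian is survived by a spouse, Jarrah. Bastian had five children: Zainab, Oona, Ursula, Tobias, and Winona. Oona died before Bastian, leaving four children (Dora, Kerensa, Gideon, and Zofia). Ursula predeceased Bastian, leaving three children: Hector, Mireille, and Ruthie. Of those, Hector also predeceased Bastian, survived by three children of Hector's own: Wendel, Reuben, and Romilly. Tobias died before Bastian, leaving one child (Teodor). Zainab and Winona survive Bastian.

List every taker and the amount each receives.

Jarrah: £2,700,000; Zainab: £810,000; Dora: £202,500; Kerensa: £202,500; Gideon: £202,500; Zofia: £202,500; Wendel: £90,000; Reuben: £90,000; Romilly: £90,000; Mireille: £270,000; Ruthie: £270,000; Teodor: £810,000; Winona: £810,000

Jarrah takes two-fifths of £6,750,000 = £2,700,000. The remaining £4,050,000 passes to the descendants.
The descendants' portion (£4,050,000) is divided into 5 shares of £810,000: Zainab and Winona each take £810,000; Oona's £810,000 share passes to Oona's issue; Ursula's £810,000 share passes to Ursula's issue; Tobias's £810,000 share passes to Tobias's issue.
Oona's share (£810,000) is divided into 4 shares of £202,500: Dora, Kerensa, Gideon, and Zofia each take £202,500.
Ursula's share (£810,000) is divided into 3 shares of £270,000: Mireille and Ruthie each take £270,000; Hector's £270,000 share passes to Hector's issue.
Hector's share (£270,000) is divided into 3 shares of £90,000: Wendel, Reuben, and Romilly each take £90,000.
Tobias's share (£810,000) passes entirely to Teodor.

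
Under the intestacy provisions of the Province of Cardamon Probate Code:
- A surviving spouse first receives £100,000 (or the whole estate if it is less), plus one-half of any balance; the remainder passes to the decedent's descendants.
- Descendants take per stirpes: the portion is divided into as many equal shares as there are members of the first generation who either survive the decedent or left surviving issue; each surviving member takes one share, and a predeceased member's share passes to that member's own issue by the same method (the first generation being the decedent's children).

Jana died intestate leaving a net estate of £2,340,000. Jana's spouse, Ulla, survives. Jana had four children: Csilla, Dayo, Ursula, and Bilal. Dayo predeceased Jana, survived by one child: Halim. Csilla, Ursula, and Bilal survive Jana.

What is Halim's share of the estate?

Halim receives £280,000.

Ulla first takes £100,000, leaving a balance of £2,240,000. Ulla then takes one-half of the balance (£1,120,000), for a total of £1,220,000. The remaining £1,120,000 passes to the descendants.
The descendants' portion (£1,120,000) is divided into 4 shares of £280,000: Csilla, Ursula, and Bilal each take £280,000; Dayo's £280,000 share passes to Dayo's issue.
Dayo's share (£280,000) passes entirely to Halim.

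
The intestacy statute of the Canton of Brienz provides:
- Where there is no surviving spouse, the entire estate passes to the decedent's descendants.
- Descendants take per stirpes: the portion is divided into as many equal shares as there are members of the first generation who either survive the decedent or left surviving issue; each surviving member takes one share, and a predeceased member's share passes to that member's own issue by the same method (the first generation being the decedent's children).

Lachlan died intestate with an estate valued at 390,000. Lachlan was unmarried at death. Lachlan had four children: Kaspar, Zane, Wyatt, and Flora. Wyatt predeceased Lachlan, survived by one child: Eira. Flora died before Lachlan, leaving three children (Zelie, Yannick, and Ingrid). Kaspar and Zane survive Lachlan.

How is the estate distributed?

The entire 390,000 passes to the descendants.
That amount (390,000) is divided into 4 shares of 97,500: Kaspar and Zane each take 97,500; Wyatt's 97,500 share passes to Wyatt's issue; Flora's 97,500 share passes to Flora's issue.
Wyatt's share (97,500) passes entirely to Eira.
Flora's share (97,500) is divided into 3 shares of 32,500: Zelie, Yannick, and Ingrid each take 32,500.

Kaspar: 97,500; Zane: 97,500; Eira: 97,500; Zelie: 32,500; Yannick: 32,500; Ingrid: 32,500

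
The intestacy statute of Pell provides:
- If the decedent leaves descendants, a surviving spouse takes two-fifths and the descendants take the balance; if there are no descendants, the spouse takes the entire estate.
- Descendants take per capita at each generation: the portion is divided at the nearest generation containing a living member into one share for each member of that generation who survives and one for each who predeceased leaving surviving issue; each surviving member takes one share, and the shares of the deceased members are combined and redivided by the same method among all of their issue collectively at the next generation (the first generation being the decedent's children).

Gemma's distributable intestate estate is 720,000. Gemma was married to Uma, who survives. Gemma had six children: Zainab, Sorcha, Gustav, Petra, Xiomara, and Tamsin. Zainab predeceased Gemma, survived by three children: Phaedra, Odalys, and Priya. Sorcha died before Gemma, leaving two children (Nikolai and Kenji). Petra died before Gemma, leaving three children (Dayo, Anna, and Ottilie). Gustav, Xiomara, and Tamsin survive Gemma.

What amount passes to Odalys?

Odalys receives 27,000.

Uma takes two-fifths of 720,000 = 288,000. The remaining 432,000 passes to the descendants.
The descendants' portion (432,000) is divided at the children's generation into 6 shares of 72,000. Gustav, Xiomara, and Tamsin each take 72,000. The 3 shares of the deceased (Zainab, Sorcha, and Petra) are combined into a pool of 216,000.
That pool (216,000) is divided at the grandchildren's generation equally among Phaedra, Odalys, Priya, Nikolai, Kenji, Dayo, Anna, and Ottilie: 27,000 each.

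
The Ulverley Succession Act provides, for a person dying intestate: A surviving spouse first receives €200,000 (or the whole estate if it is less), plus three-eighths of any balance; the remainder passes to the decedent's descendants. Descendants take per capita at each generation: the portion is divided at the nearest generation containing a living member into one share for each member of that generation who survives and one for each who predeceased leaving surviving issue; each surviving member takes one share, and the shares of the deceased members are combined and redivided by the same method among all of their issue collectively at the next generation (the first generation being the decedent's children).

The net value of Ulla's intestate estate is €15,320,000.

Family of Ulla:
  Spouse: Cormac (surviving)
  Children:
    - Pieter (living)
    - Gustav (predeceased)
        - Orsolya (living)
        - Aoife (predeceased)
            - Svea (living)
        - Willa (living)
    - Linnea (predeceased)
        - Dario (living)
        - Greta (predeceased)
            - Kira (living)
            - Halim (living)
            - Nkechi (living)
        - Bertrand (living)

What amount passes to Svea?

Svea receives €525,000.

Cormac first takes €200,000, leaving a balance of €15,120,000. Cormac then takes three-eighths of the balance (€5,670,000), for a total of €5,870,000. The remaining €9,450,000 passes to the descendants.
The descendants' portion (€9,450,000) is divided at the children's generation into 3 shares of €3,150,000. Pieter takes €3,150,000. The 2 shares of the deceased (Gustav and Linnea) are combined into a pool of €6,300,000.
That pool (€6,300,000) is divided at the grandchildren's generation into 6 shares of €1,050,000. Orsolya, Willa, Dario, and Bertrand each take €1,050,000. The 2 shares of the deceased (Aoife and Greta) are combined into a pool of €2,100,000.
That pool (€2,100,000) is divided at the great-grandchildren's generation equally among Svea, Kira, Halim, and Nkechi: €525,000 each.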